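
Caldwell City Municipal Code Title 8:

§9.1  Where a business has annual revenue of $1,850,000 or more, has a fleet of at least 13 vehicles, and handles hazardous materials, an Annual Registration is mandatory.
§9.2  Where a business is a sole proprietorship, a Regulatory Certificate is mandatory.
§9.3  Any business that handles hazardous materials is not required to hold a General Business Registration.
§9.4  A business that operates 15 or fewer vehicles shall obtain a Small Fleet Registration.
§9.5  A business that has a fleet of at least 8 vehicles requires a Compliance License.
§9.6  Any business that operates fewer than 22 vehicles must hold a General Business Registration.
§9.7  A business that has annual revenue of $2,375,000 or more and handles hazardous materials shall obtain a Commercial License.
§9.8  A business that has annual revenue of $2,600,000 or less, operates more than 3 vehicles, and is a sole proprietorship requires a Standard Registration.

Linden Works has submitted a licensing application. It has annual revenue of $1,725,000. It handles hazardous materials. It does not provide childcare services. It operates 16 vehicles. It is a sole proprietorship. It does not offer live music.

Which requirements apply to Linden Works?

§9.1 revenue $1,725,000 < $1,850,000; vehicles 16 ≥ 13; handles hazardous materials → Annual Registration not required.
§9.2 is a sole proprietorship → Regulatory Certificate required.
§9.3 handles hazardous materials → exempt from General Business Registration.
§9.4 vehicles 16 > 15 → Small Fleet Registration not required.
§9.5 vehicles 16 ≥ 8 → Compliance License required.
§9.6 vehicles 16 < 22 → General Business Registration required.
§9.7 revenue $1,725,000 < $2,375,000; handles hazardous materials → Commercial License not required.
§9.8 revenue $1,725,000 ≤ $2,600,000; vehicles 16 > 3; is a sole proprietorship → Standard Registration required.

Compliance License, Regulatory Certificate, Standard Registration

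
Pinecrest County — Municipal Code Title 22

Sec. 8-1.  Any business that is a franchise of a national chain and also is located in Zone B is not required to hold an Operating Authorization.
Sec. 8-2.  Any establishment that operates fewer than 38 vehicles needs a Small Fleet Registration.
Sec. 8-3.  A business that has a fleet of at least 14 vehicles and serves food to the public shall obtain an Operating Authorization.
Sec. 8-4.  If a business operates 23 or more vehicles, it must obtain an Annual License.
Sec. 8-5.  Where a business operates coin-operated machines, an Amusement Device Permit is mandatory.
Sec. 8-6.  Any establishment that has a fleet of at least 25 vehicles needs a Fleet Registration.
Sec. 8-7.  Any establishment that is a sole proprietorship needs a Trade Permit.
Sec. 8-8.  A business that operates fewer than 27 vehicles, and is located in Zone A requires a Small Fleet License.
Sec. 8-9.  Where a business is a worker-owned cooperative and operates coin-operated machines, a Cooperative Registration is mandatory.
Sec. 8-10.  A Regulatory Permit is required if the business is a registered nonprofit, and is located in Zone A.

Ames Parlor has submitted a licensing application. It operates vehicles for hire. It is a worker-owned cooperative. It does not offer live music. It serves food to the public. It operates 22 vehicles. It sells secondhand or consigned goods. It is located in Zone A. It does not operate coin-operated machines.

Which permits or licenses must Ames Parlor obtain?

Operating Authorization, Small Fleet License, Small Fleet Registration

Sec. 8-1. is a worker-owned cooperative (not: is a franchise of a national chain); is located in Zone A (not: is located in Zone B) → Operating Authorization exemption does not apply.
Sec. 8-2. vehicles 22 < 38 → Small Fleet Registration required.
Sec. 8-3. vehicles 22 ≥ 14; serves food to the public → Operating Authorization required.
Sec. 8-4. vehicles 22 < 23 → Annual License not required.
Sec. 8-5. does not operate coin-operated machines → Amusement Device Permit not required.
Sec. 8-6. vehicles 22 < 25 → Fleet Registration not required.
Sec. 8-7. is a worker-owned cooperative (not: is a sole proprietorship) → Trade Permit not required.
Sec. 8-8. vehicles 22 < 27; is located in Zone A → Small Fleet License required.
Sec. 8-9. is a worker-owned cooperative; does not operate coin-operated machines → Cooperative Registration not required.
Sec. 8-10. is a worker-owned cooperative (not: is a registered nonprofit); is located in Zone A → Regulatory Permit not required.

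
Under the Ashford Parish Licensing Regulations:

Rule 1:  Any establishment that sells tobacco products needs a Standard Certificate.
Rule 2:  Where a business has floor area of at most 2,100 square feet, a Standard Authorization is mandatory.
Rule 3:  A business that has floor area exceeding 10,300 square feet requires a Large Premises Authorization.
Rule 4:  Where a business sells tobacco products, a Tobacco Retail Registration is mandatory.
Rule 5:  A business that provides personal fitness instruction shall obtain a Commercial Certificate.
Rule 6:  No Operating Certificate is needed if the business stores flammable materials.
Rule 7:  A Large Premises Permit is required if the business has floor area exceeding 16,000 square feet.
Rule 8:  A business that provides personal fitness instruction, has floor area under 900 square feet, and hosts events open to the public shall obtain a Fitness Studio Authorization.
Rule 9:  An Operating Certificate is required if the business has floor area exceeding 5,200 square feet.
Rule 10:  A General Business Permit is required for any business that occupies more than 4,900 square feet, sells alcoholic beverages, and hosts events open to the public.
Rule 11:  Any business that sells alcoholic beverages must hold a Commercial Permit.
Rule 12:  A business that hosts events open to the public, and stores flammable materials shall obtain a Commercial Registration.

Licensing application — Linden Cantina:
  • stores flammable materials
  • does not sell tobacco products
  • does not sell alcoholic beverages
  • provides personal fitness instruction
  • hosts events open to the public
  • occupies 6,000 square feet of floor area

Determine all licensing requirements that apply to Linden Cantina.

Commercial Certificate, Commercial Registration

Rule 1: does not sell tobacco products → Standard Certificate not required.
Rule 2: floor area 6,000 square feet > 2,100 square feet → Standard Authorization not required.
Rule 3: floor area 6,000 square feet ≤ 10,300 square feet → Large Premises Authorization not required.
Rule 4: does not sell tobacco products → Tobacco Retail Registration not required.
Rule 5: provides personal fitness instruction → Commercial Certificate required.
Rule 6: stores flammable materials → exempt from Operating Certificate.
Rule 7: floor area 6,000 square feet ≤ 16,000 square feet → Large Premises Permit not required.
Rule 8: provides personal fitness instruction; floor area 6,000 square feet ≥ 900 square feet; hosts events open to the public → Fitness Studio Authorization not required.
Rule 9: floor area 6,000 square feet > 5,200 square feet → Operating Certificate required.
Rule 10: floor area 6,000 square feet > 4,900 square feet; does not sell alcoholic beverages; hosts events open to the public → General Business Permit not required.
Rule 11: does not sell alcoholic beverages → Commercial Permit not required.
Rule 12: hosts events open to the public; stores flammable materials → Commercial Registration required.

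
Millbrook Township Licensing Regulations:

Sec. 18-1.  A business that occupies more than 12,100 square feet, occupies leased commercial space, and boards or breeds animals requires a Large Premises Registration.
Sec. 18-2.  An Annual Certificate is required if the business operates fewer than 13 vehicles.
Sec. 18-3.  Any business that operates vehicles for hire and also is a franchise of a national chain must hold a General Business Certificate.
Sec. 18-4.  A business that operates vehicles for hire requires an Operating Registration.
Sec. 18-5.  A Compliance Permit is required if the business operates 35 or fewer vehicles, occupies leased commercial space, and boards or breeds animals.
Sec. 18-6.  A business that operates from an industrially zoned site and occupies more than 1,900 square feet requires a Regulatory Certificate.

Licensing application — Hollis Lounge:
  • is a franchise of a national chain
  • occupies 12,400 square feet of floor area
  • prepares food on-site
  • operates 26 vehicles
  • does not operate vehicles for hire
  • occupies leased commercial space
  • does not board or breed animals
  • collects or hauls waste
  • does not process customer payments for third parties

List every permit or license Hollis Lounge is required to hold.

None

Sec. 18-1. floor area 12,400 square feet > 12,100 square feet; occupies leased commercial space; does not board or breed animals → Large Premises Registration not required.
Sec. 18-2. vehicles 26 ≥ 13 → Annual Certificate not required.
Sec. 18-3. does not operate vehicles for hire; is a franchise of a national chain → General Business Certificate not required.
Sec. 18-4. does not operate vehicles for hire → Operating Registration not required.
Sec. 18-5. vehicles 26 ≤ 35; occupies leased commercial space; does not board or breed animals → Compliance Permit not required.
Sec. 18-6. occupies leased commercial space (not: operates from an industrially zoned site); floor area 12,400 square feet > 1,900 square feet → Regulatory Certificate not required.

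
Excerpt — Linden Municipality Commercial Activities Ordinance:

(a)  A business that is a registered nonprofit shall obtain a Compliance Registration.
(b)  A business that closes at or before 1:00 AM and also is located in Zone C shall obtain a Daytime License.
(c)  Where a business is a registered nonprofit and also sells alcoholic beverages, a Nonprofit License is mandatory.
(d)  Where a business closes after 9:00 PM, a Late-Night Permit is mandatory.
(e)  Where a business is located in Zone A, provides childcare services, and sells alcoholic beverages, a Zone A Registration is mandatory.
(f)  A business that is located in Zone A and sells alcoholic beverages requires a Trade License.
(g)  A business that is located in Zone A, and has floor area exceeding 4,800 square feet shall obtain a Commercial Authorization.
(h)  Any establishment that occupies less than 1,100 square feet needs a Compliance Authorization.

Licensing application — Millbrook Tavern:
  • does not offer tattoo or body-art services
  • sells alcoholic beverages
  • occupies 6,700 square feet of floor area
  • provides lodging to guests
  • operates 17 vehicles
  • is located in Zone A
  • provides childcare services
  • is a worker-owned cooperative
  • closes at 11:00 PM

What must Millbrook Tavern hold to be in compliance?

Commercial Authorization, Late-Night Permit, Trade License, Zone A Registration

(a) is a worker-owned cooperative (not: is a registered nonprofit) → Compliance Registration not required.
(b) closes 11:00 PM, at/before 1:00 AM; is located in Zone A (not: is located in Zone C) → Daytime License not required.
(c) is a worker-owned cooperative (not: is a registered nonprofit); sells alcoholic beverages → Nonprofit License not required.
(d) closes 11:00 PM, after 9:00 PM → Late-Night Permit required.
(e) is located in Zone A; provides childcare services; sells alcoholic beverages → Zone A Registration required.
(f) is located in Zone A; sells alcoholic beverages → Trade License required.
(g) is located in Zone A; floor area 6,700 square feet > 4,800 square feet → Commercial Authorization required.
(h) floor area 6,700 square feet ≥ 1,100 square feet → Compliance Authorization not required.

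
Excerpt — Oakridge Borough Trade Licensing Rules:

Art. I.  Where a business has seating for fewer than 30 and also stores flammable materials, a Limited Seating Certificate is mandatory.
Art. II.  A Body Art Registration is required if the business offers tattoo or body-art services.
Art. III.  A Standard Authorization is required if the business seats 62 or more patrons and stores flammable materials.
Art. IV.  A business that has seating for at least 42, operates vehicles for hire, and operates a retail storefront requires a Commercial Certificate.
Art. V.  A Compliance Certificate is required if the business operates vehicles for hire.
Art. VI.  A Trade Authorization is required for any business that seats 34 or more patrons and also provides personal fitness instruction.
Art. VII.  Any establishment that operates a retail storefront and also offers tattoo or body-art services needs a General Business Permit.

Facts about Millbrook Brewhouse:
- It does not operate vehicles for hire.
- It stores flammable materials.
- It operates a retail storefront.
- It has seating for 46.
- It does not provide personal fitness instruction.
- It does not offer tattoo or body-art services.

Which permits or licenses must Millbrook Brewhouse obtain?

None

Art. I. seating 46 ≥ 30; stores flammable materials → Limited Seating Certificate not required.
Art. II. does not offer tattoo or body-art services → Body Art Registration not required.
Art. III. seating 46 < 62; stores flammable materials → Standard Authorization not required.
Art. IV. seating 46 ≥ 42; does not operate vehicles for hire; operates a retail storefront → Commercial Certificate not required.
Art. V. does not operate vehicles for hire → Compliance Certificate not required.
Art. VI. seating 46 ≥ 34; does not provide personal fitness instruction → Trade Authorization not required.
Art. VII. operates a retail storefront; does not offer tattoo or body-art services → General Business Permit not required.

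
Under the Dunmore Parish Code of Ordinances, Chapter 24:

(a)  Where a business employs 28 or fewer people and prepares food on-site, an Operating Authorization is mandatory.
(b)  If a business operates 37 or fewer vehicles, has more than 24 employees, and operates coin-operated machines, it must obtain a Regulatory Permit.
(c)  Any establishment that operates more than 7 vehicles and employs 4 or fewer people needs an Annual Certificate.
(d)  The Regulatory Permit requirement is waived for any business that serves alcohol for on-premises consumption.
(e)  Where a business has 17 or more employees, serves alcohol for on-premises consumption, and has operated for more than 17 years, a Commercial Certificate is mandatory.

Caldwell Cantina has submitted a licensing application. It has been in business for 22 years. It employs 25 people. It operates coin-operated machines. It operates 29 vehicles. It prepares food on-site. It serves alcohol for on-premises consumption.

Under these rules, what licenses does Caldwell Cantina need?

(a) employees 25 ≤ 28; prepares food on-site → Operating Authorization required.
(b) vehicles 29 ≤ 37; employees 25 > 24; operates coin-operated machines → Regulatory Permit required.
(c) vehicles 29 > 7; employees 25 > 4 → Annual Certificate not required.
(d) serves alcohol for on-premises consumption → exempt from Regulatory Permit.
(e) employees 25 ≥ 17; serves alcohol for on-premises consumption; years in business 22 > 17 → Commercial Certificate required.

Commercial Certificate, Operating Authorization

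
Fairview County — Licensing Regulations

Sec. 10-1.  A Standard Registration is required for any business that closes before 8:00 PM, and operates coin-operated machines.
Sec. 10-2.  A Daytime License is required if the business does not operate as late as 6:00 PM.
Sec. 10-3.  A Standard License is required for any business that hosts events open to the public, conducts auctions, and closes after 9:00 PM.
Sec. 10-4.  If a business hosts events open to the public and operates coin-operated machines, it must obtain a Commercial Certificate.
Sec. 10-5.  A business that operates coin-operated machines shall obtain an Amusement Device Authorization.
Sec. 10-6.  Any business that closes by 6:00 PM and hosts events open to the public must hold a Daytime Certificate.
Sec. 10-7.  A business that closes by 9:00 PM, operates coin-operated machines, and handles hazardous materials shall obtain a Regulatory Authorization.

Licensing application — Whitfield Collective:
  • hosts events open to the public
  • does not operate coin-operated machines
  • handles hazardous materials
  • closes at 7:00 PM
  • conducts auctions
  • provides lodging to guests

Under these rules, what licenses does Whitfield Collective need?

None

Sec. 10-1. closes 7:00 PM, at/before 8:00 PM; does not operate coin-operated machines → Standard Registration not required.
Sec. 10-2. closes 7:00 PM, after 6:00 PM → Daytime License not required.
Sec. 10-3. hosts events open to the public; conducts auctions; closes 7:00 PM, at/before 9:00 PM → Standard License not required.
Sec. 10-4. hosts events open to the public; does not operate coin-operated machines → Commercial Certificate not required.
Sec. 10-5. does not operate coin-operated machines → Amusement Device Authorization not required.
Sec. 10-6. closes 7:00 PM, after 6:00 PM; hosts events open to the public → Daytime Certificate not required.
Sec. 10-7. closes 7:00 PM, at/before 9:00 PM; does not operate coin-operated machines; handles hazardous materials → Regulatory Authorization not required.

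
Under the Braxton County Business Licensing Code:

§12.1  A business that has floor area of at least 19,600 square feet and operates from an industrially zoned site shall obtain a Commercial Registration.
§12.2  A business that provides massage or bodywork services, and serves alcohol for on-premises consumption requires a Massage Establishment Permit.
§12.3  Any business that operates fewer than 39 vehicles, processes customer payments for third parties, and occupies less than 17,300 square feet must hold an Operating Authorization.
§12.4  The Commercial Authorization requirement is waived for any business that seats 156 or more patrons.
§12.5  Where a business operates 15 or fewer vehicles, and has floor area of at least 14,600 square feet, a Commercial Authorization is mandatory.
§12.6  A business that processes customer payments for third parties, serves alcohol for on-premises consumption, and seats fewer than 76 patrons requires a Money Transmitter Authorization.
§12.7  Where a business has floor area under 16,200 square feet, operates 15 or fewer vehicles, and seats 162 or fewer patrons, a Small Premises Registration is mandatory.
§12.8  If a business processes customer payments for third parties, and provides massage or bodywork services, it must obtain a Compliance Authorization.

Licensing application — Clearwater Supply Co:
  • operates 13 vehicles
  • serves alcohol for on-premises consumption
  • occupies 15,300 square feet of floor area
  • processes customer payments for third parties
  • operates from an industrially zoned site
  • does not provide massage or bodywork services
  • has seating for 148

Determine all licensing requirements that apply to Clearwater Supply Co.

Commercial Authorization, Operating Authorization, Small Premises Registration

§12.1 floor area 15,300 square feet < 19,600 square feet; operates from an industrially zoned site → Commercial Registration not required.
§12.2 does not provide massage or bodywork services; serves alcohol for on-premises consumption → Massage Establishment Permit not required.
§12.3 vehicles 13 < 39; processes customer payments for third parties; floor area 15,300 square feet < 17,300 square feet → Operating Authorization required.
§12.4 seating 148 < 156 → Commercial Authorization exemption does not apply.
§12.5 vehicles 13 ≤ 15; floor area 15,300 square feet ≥ 14,600 square feet → Commercial Authorization required.
§12.6 processes customer payments for third parties; serves alcohol for on-premises consumption; seating 148 ≥ 76 → Money Transmitter Authorization not required.
§12.7 floor area 15,300 square feet < 16,200 square feet; vehicles 13 ≤ 15; seating 148 ≤ 162 → Small Premises Registration required.
§12.8 processes customer payments for third parties; does not provide massage or bodywork services → Compliance Authorization not required.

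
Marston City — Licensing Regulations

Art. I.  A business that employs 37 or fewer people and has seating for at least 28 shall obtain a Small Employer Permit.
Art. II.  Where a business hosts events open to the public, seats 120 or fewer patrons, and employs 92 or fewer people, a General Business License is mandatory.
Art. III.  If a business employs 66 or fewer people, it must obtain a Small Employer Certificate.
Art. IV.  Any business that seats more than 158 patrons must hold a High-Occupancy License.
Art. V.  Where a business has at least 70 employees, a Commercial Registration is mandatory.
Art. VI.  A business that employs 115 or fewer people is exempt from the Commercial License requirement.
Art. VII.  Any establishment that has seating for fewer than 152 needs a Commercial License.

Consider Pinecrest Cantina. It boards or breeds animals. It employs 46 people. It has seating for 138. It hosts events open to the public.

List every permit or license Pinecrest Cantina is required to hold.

Art. I. employees 46 > 37; seating 138 ≥ 28 → Small Employer Permit not required.
Art. II. hosts events open to the public; seating 138 > 120; employees 46 ≤ 92 → General Business License not required.
Art. III. employees 46 ≤ 66 → Small Employer Certificate required.
Art. IV. seating 138 ≤ 158 → High-Occupancy License not required.
Art. V. employees 46 < 70 → Commercial Registration not required.
Art. VI. employees 46 ≤ 115 → exempt from Commercial License.
Art. VII. seating 138 < 152 → Commercial License required.

Small Employer Certificate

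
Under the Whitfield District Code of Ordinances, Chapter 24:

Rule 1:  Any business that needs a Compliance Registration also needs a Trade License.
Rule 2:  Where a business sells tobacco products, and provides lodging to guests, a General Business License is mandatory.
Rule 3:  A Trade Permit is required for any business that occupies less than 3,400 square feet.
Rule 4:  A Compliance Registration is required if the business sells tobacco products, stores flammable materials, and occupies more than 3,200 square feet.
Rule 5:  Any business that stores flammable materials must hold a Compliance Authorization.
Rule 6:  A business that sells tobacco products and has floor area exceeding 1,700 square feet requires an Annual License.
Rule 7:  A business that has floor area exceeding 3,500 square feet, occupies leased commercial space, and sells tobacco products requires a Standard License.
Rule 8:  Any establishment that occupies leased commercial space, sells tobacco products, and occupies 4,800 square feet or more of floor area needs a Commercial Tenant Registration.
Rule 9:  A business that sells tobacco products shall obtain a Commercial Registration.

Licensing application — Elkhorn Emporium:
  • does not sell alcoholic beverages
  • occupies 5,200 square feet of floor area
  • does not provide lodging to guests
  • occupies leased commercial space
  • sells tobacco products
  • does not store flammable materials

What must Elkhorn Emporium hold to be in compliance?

Annual License, Commercial Registration, Commercial Tenant Registration, Standard License

Rule 1: Compliance Registration is not required → no effect.
Rule 2: sells tobacco products; does not provide lodging to guests → General Business License not required.
Rule 3: floor area 5,200 square feet ≥ 3,400 square feet → Trade Permit not required.
Rule 4: sells tobacco products; does not store flammable materials; floor area 5,200 square feet > 3,200 square feet → Compliance Registration not required.
Rule 5: does not store flammable materials → Compliance Authorization not required.
Rule 6: sells tobacco products; floor area 5,200 square feet > 1,700 square feet → Annual License required.
Rule 7: floor area 5,200 square feet > 3,500 square feet; occupies leased commercial space; sells tobacco products → Standard License required.
Rule 8: occupies leased commercial space; sells tobacco products; floor area 5,200 square feet ≥ 4,800 square feet → Commercial Tenant Registration required.
Rule 9: sells tobacco products → Commercial Registration required.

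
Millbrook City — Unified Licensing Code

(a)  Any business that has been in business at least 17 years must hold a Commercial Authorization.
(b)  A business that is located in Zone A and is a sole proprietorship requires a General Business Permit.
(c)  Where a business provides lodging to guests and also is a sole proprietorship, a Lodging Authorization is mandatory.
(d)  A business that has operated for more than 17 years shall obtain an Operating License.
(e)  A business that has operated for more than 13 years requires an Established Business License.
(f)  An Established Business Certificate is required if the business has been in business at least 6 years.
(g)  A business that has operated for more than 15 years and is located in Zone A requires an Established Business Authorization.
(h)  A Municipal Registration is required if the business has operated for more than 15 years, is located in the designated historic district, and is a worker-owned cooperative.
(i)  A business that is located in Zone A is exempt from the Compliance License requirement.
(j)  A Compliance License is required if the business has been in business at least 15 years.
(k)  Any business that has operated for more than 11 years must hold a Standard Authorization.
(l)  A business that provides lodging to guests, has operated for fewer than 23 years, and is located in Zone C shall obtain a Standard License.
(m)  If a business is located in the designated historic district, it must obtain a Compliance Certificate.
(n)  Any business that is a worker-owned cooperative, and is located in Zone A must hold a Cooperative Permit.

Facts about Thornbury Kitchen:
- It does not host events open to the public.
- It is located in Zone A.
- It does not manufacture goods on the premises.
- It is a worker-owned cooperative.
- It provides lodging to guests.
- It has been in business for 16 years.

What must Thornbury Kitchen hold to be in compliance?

(a) years in business 16 < 17 → Commercial Authorization not required.
(b) is located in Zone A; is a worker-owned cooperative (not: is a sole proprietorship) → General Business Permit not required.
(c) provides lodging to guests; is a worker-owned cooperative (not: is a sole proprietorship) → Lodging Authorization not required.
(d) years in business 16 ≤ 17 → Operating License not required.
(e) years in business 16 > 13 → Established Business License required.
(f) years in business 16 ≥ 6 → Established Business Certificate required.
(g) years in business 16 > 15; is located in Zone A → Established Business Authorization required.
(h) years in business 16 > 15; is located in Zone A (not: is located in the designated historic district); is a worker-owned cooperative → Municipal Registration not required.
(i) is located in Zone A → exempt from Compliance License.
(j) years in business 16 ≥ 15 → Compliance License required.
(k) years in business 16 > 11 → Standard Authorization required.
(l) provides lodging to guests; years in business 16 < 23; is located in Zone A (not: is located in Zone C) → Standard License not required.
(m) is located in Zone A (not: is located in the designated historic district) → Compliance Certificate not required.
(n) is a worker-owned cooperative; is located in Zone A → Cooperative Permit required.

Cooperative Permit, Established Business Authorization, Established Business Certificate, Established Business License, Standard Authorization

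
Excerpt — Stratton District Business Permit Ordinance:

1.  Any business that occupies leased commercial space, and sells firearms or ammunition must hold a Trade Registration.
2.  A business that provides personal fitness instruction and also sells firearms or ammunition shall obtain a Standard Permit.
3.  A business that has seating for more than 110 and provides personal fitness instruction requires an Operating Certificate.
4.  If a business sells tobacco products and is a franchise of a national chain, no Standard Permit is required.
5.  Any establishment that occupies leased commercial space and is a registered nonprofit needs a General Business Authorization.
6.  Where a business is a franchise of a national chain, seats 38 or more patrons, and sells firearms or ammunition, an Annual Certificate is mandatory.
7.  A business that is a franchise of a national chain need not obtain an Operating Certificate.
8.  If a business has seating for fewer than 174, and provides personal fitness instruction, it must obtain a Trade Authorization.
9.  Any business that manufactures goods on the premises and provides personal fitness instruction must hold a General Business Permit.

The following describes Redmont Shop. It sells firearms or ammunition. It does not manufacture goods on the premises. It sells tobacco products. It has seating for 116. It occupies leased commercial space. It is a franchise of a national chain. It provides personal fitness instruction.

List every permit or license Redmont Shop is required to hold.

Annual Certificate, Trade Authorization, Trade Registration

1. occupies leased commercial space; sells firearms or ammunition → Trade Registration required.
2. provides personal fitness instruction; sells firearms or ammunition → Standard Permit required.
3. seating 116 > 110; provides personal fitness instruction → Operating Certificate required.
4. sells tobacco products; is a franchise of a national chain → exempt from Standard Permit.
5. occupies leased commercial space; is a franchise of a national chain (not: is a registered nonprofit) → General Business Authorization not required.
6. is a franchise of a national chain; seating 116 ≥ 38; sells firearms or ammunition → Annual Certificate required.
7. is a franchise of a national chain → exempt from Operating Certificate.
8. seating 116 < 174; provides personal fitness instruction → Trade Authorization required.
9. does not manufacture goods on the premises; provides personal fitness instruction → General Business Permit not required.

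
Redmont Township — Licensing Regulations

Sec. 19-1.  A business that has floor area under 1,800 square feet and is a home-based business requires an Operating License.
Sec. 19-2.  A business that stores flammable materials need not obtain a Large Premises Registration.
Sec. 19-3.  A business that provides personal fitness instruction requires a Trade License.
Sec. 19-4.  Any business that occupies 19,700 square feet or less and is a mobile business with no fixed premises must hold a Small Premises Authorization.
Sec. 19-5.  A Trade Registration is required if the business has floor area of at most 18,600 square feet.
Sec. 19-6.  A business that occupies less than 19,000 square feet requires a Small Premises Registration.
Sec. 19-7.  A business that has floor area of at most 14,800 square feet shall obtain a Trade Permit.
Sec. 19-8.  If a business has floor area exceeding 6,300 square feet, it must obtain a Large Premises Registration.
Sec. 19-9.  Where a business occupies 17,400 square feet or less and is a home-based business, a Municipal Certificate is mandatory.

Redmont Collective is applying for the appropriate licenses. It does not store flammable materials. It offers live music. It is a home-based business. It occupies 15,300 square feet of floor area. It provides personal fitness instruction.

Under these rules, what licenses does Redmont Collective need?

Sec. 19-1. floor area 15,300 square feet ≥ 1,800 square feet; is a home-based business → Operating License not required.
Sec. 19-2. does not store flammable materials → Large Premises Registration exemption does not apply.
Sec. 19-3. provides personal fitness instruction → Trade License required.
Sec. 19-4. floor area 15,300 square feet ≤ 19,700 square feet; is a home-based business (not: is a mobile business with no fixed premises) → Small Premises Authorization not required.
Sec. 19-5. floor area 15,300 square feet ≤ 18,600 square feet → Trade Registration required.
Sec. 19-6. floor area 15,300 square feet < 19,000 square feet → Small Premises Registration required.
Sec. 19-7. floor area 15,300 square feet > 14,800 square feet → Trade Permit not required.
Sec. 19-8. floor area 15,300 square feet > 6,300 square feet → Large Premises Registration required.
Sec. 19-9. floor area 15,300 square feet ≤ 17,400 square feet; is a home-based business → Municipal Certificate required.

Large Premises Registration, Municipal Certificate, Small Premises Registration, Trade License, Trade Registration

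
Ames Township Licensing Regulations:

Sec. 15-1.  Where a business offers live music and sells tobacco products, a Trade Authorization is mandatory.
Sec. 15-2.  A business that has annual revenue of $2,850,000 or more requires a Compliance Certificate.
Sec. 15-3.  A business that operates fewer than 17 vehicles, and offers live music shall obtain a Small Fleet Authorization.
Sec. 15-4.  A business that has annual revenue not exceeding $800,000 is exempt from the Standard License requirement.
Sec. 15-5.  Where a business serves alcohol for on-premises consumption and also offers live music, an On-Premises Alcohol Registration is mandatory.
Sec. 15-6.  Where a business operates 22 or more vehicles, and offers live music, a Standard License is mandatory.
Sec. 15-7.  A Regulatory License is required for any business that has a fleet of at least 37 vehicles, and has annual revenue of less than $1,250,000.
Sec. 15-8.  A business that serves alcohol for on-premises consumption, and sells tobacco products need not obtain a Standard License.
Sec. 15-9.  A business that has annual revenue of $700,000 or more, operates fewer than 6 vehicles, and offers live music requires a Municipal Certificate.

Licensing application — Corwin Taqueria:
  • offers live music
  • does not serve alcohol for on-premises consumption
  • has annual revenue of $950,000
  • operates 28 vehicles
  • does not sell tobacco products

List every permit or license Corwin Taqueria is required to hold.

Sec. 15-1. offers live music; does not sell tobacco products → Trade Authorization not required.
Sec. 15-2. revenue $950,000 < $2,850,000 → Compliance Certificate not required.
Sec. 15-3. vehicles 28 ≥ 17; offers live music → Small Fleet Authorization not required.
Sec. 15-4. revenue $950,000 > $800,000 → Standard License exemption does not apply.
Sec. 15-5. does not serve alcohol for on-premises consumption; offers live music → On-Premises Alcohol Registration not required.
Sec. 15-6. vehicles 28 ≥ 22; offers live music → Standard License required.
Sec. 15-7. vehicles 28 < 37; revenue $950,000 < $1,250,000 → Regulatory License not required.
Sec. 15-8. does not serve alcohol for on-premises consumption; does not sell tobacco products → Standard License exemption does not apply.
Sec. 15-9. revenue $950,000 ≥ $700,000; vehicles 28 ≥ 6; offers live music → Municipal Certificate not required.

Standard License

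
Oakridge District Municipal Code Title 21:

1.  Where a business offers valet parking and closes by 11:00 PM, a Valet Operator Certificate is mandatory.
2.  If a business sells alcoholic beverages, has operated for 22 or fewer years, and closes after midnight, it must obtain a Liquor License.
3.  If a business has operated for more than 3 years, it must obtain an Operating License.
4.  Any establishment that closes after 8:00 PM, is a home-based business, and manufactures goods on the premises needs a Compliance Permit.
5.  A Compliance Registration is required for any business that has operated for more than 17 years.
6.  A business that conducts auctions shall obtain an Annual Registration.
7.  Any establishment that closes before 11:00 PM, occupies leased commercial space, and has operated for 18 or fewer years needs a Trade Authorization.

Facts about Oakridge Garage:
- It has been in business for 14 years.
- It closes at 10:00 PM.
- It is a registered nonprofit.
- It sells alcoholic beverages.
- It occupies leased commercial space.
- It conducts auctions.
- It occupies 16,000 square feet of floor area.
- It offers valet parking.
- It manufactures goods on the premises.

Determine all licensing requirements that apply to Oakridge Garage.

Annual Registration, Operating License, Trade Authorization, Valet Operator Certificate

1. offers valet parking; closes 10:00 PM, at/before 11:00 PM → Valet Operator Certificate required.
2. sells alcoholic beverages; years in business 14 ≤ 22; closes 10:00 PM, at/before midnight → Liquor License not required.
3. years in business 14 > 3 → Operating License required.
4. closes 10:00 PM, after 8:00 PM; occupies leased commercial space (not: is a home-based business); manufactures goods on the premises → Compliance Permit not required.
5. years in business 14 ≤ 17 → Compliance Registration not required.
6. conducts auctions → Annual Registration required.
7. closes 10:00 PM, at/before 11:00 PM; occupies leased commercial space; years in business 14 ≤ 18 → Trade Authorization required.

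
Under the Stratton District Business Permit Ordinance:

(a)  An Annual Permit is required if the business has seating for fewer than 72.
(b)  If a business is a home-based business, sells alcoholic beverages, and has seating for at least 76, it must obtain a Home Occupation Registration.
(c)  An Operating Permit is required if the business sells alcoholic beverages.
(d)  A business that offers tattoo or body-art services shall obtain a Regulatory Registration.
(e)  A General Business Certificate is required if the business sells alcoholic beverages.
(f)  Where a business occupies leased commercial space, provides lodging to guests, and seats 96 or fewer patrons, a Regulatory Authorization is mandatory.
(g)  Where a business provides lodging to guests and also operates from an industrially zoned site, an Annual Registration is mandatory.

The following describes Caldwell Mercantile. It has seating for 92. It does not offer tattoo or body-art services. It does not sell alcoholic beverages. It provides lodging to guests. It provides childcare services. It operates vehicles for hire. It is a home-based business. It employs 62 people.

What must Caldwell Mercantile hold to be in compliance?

(a) seating 92 ≥ 72 → Annual Permit not required.
(b) is a home-based business; does not sell alcoholic beverages; seating 92 ≥ 76 → Home Occupation Registration not required.
(c) does not sell alcoholic beverages → Operating Permit not required.
(d) does not offer tattoo or body-art services → Regulatory Registration not required.
(e) does not sell alcoholic beverages → General Business Certificate not required.
(f) is a home-based business (not: occupies leased commercial space); provides lodging to guests; seating 92 ≤ 96 → Regulatory Authorization not required.
(g) provides lodging to guests; is a home-based business (not: operates from an industrially zoned site) → Annual Registration not required.

None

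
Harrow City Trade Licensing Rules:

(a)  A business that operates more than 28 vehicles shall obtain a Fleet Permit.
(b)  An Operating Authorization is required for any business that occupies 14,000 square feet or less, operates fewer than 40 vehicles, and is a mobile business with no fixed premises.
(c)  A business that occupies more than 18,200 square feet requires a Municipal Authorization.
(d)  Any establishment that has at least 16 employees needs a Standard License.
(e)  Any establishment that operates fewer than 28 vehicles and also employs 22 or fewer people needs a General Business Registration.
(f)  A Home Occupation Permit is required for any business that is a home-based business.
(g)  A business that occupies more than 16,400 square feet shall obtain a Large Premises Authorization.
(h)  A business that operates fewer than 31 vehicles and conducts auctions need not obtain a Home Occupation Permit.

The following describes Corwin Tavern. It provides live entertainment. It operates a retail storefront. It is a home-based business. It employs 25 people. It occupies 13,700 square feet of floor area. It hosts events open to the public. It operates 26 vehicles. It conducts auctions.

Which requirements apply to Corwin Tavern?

Standard License

(a) vehicles 26 ≤ 28 → Fleet Permit not required.
(b) floor area 13,700 square feet ≤ 14,000 square feet; vehicles 26 < 40; is a home-based business (not: is a mobile business with no fixed premises) → Operating Authorization not required.
(c) floor area 13,700 square feet ≤ 18,200 square feet → Municipal Authorization not required.
(d) employees 25 ≥ 16 → Standard License required.
(e) vehicles 26 < 28; employees 25 > 22 → General Business Registration not required.
(f) is a home-based business → Home Occupation Permit required.
(g) floor area 13,700 square feet ≤ 16,400 square feet → Large Premises Authorization not required.
(h) vehicles 26 < 31; conducts auctions → exempt from Home Occupation Permit.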